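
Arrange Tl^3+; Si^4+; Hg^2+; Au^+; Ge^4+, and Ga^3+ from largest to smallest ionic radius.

Au^+ > Hg^2+ > Tl^3+ > Ga^3+ > Ge^4+ > Si^4+

First list Z and electron count for each: Si^4+ has 10 e⁻ (Z=14), Ge^4+ has 28 e⁻ (Z=32), Ga^3+ has 28 e⁻ (Z=31), Tl^3+ has 78 e⁻ (Z=81), Hg^2+ has 78 e⁻ (Z=80), Au^+ has 78 e⁻ (Z=79). Si^4+ < Ge^4+ (same group, period 3 vs 4); Ge^4+ < Ga^3+ (both 28 e⁻, Z=32>31); Ga^3+ < Tl^3+ (same group, period 4 vs 6); Tl^3+ < Hg^2+ (isoelectronic, higher Z=81 is smaller); Hg^2+ < Au^+ (isoelectronic, higher Z=80 is smaller).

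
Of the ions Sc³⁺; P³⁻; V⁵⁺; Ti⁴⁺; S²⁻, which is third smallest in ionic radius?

Sc³⁺

Isoelectronic series (18 e⁻ each). Size is set by nuclear charge: more protons means a smaller ion. V⁵⁺ (Z=23), Ti⁴⁺ (Z=22), Sc³⁺ (Z=21), S²⁻ (Z=16), P³⁻ (Z=15).
Full ascending order: V⁵⁺ < Ti⁴⁺ < Sc³⁺ < S²⁻ < P³⁻. Counting from the smallest, position 3 is Sc³⁺.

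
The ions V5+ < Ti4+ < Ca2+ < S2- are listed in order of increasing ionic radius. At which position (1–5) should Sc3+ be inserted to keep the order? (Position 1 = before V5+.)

3

Each ion has 18 electrons. The ranking follows nuclear charge in reverse — greater Z gives a smaller radius. V5+ (Z=23), Ti4+ (Z=22), Sc3+ (Z=21), Ca2+ (Z=20), S2- (Z=16).
With Sc3+ included the full order is V5+ < Ti4+ < Sc3+ < Ca2+ < S2-, so it takes position 3.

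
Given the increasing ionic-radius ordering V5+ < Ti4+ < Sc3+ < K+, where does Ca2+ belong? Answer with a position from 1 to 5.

Isoelectronic series (18 e⁻ each). Size is set by nuclear charge: more protons means a smaller ion. V5+ (Z=23), Ti4+ (Z=22), Sc3+ (Z=21), Ca2+ (Z=20), K+ (Z=19).
Putting Ca2+ in gives V5+ < Ti4+ < Sc3+ < Ca2+ < K+; it lands at slot 4.

4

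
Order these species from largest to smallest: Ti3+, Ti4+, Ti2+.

Same element, different charge: the more highly charged cation has fewer electrons and a greater effective nuclear charge per electron, making Ti4+ the smallest.

Ti2+ > Ti3+ > Ti4+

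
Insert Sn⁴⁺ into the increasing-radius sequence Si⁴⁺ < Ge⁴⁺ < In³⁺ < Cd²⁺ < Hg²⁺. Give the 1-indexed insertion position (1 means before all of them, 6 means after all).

3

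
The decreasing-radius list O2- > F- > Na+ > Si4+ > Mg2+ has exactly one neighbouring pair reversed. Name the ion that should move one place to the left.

Mg2+

Check each adjacent pair. Si4+ and Mg2+ are reversed: Si4+ and Mg2+ share 10 electrons; the higher nuclear charge on Si (Z=14) contracts it more, so Si4+ < Mg2+. No other neighbouring pair contradicts the periodic trends, so Mg2+ is the ion listed too late.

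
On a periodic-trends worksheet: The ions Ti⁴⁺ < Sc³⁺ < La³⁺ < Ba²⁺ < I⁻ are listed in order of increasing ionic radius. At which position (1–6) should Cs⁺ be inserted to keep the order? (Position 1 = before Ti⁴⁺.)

First list Z and electron count for each: Ti⁴⁺: 18 e⁻, Z=22, Sc³⁺: 18 e⁻, Z=21, La³⁺: 54 e⁻, Z=57, Ba²⁺: 54 e⁻, Z=56, Cs⁺: 54 e⁻, Z=55, I⁻: 54 e⁻, Z=53. Ti⁴⁺ < Sc³⁺ (isoelectronic, higher Z=22 is smaller); Sc³⁺ < La³⁺ (same group, 2 shells fewer); La³⁺ < Ba²⁺ (both 54 e⁻, Z=57>56); Ba²⁺ < Cs⁺ (both 54 e⁻, Z=56>55); Cs⁺ < I⁻ (isoelectronic, higher Z=55 is smaller).
Merged order: Ti⁴⁺ < Sc³⁺ < La³⁺ < Ba²⁺ < Cs⁺ < I⁻ — Cs⁺ is number 5.

5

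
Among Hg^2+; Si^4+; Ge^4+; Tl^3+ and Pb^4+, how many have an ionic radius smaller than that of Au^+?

5

Work out protons and electrons: Si^4+: 10 e⁻, Z=14, Ge^4+: 28 e⁻, Z=32, Pb^4+: 78 e⁻, Z=82, Tl^3+: 78 e⁻, Z=81, Hg^2+: 78 e⁻, Z=80, Au^+: 78 e⁻, Z=79. Si^4+ < Ge^4+ (same group, period 3 vs 4); Ge^4+ < Pb^4+ (same group, period 4 vs 6); Pb^4+ < Tl^3+ (both 78 e⁻, Z=82>81); Tl^3+ < Hg^2+ (both 78 e⁻, Z=81>80); Hg^2+ < Au^+ (isoelectronic, higher Z=80 is smaller).
Ordering all of them (including Au^+) by radius gives Si^4+ < Ge^4+ < Pb^4+ < Tl^3+ < Hg^2+ < Au^+. Count: 5.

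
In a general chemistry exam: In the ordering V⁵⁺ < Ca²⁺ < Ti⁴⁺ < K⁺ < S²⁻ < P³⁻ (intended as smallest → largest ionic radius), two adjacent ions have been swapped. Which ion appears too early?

Ca²⁺

The pair Ca²⁺, Ti⁴⁺ is the wrong way round — they are isoelectronic (18 e⁻) and Ti has more protons than Ca (22 vs 20), making Ti⁴⁺ smaller. All other adjacent pairs agree with periodic trends, so Ca²⁺ is the misplaced ion.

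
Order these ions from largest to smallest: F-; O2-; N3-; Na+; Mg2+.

N3- > O2- > F- > Na+ > Mg2+

All of these have 10 electrons (isoelectronic). With the same electron cloud, the ion with the most protons pulls it in tightest. Nuclear charges: Mg2+ (Z=12), Na+ (Z=11), F- (Z=9), O2- (Z=8), N3- (Z=7). Highest Z is smallest.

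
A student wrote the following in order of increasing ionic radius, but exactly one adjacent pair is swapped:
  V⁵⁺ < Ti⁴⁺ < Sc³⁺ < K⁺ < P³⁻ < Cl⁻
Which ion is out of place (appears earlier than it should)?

P³⁻

Compare adjacent ions: they are isoelectronic (18 e⁻) and Cl has more protons than P (17 vs 15), making Cl⁻ smaller — yet in this increasing list P³⁻ sits before Cl⁻. Nothing else is reversed, so P³⁻ should move one place to the right.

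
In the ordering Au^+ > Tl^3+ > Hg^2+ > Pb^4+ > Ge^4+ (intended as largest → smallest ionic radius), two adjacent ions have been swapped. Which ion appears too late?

Hg^2+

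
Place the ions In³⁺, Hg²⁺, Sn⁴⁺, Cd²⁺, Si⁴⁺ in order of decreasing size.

Hg²⁺ > Cd²⁺ > In³⁺ > Sn⁴⁺ > Si⁴⁺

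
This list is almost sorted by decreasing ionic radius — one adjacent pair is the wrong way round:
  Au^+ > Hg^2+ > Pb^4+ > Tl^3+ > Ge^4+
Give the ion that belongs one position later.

Pb^4+

The pair Pb^4+, Tl^3+ is the wrong way round — Pb^4+ and Tl^3+ share 78 electrons; the higher nuclear charge on Pb (Z=82) contracts it more, so Pb^4+ < Tl^3+. All other adjacent pairs agree with periodic trends, so Pb^4+ is the misplaced ion.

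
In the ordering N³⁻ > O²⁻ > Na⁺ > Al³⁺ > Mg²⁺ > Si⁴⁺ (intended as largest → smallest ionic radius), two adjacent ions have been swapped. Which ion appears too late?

Mg²⁺

The pair Al³⁺, Mg²⁺ is the wrong way round — they are isoelectronic (10 e⁻) and Al has more protons than Mg (13 vs 12), making Al³⁺ smaller. All other adjacent pairs agree with periodic trends, so Mg²⁺ is the misplaced ion.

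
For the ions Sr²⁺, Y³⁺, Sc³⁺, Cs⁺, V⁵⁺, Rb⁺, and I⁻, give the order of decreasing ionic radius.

Work out protons and electrons: V⁵⁺ (Z=23, 18 e⁻), Sc³⁺ (Z=21, 18 e⁻), Y³⁺ (Z=39, 36 e⁻), Sr²⁺ (Z=38, 36 e⁻), Rb⁺ (Z=37, 36 e⁻), Cs⁺ (Z=55, 54 e⁻), I⁻ (Z=53, 54 e⁻). V⁵⁺ < Sc³⁺ (both 18 e⁻, Z=23>21); Sc³⁺ < Y³⁺ (same group, period 4 vs 5); Y³⁺ < Sr²⁺ (both 36 e⁻, Z=39>38); Sr²⁺ < Rb⁺ (both 36 e⁻, Z=38>37); Rb⁺ < Cs⁺ (same group, 1 shell fewer); Cs⁺ < I⁻ (isoelectronic, higher Z=55 is smaller).

I⁻ > Cs⁺ > Rb⁺ > Sr²⁺ > Y³⁺ > Sc³⁺ > V⁵⁺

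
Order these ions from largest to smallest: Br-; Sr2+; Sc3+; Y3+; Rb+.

Br- > Rb+ > Sr2+ > Y3+ > Sc3+

Sc3+: 18 e⁻, Z=21, Y3+: 36 e⁻, Z=39, Sr2+: 36 e⁻, Z=38, Rb+: 36 e⁻, Z=37, Br-: 36 e⁻, Z=35. Sc3+ < Y3+ (same group, period 4 vs 5); Y3+ < Sr2+ (both 36 e⁻, Z=39>38); Sr2+ < Rb+ (both 36 e⁻, Z=38>37); Rb+ < Br- (both 36 e⁻, Z=37>35).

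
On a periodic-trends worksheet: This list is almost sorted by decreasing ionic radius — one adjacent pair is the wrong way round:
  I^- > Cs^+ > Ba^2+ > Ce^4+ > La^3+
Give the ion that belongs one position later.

Ce^4+

The pair Ce^4+, La^3+ is the wrong way round — both have 54 electrons but Z(Ce)=58 > Z(La)=57, so Ce^4+ should be the smaller of the two. All other adjacent pairs agree with periodic trends, so Ce^4+ is the misplaced ion.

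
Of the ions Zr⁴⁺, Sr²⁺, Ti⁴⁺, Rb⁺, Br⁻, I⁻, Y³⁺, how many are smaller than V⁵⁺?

0

V⁵⁺: 18 e⁻, Z=23, Ti⁴⁺: 18 e⁻, Z=22, Zr⁴⁺: 36 e⁻, Z=40, Y³⁺: 36 e⁻, Z=39, Sr²⁺: 36 e⁻, Z=38, Rb⁺: 36 e⁻, Z=37, Br⁻: 36 e⁻, Z=35, I⁻: 54 e⁻, Z=53. V⁵⁺ < Ti⁴⁺ (both 18 e⁻, Z=23>22); Ti⁴⁺ < Zr⁴⁺ (same group, 1 shell fewer); Zr⁴⁺ < Y³⁺ (both 36 e⁻, Z=40>39); Y³⁺ < Sr²⁺ (isoelectronic, higher Z=39 is smaller); Sr²⁺ < Rb⁺ (isoelectronic, higher Z=38 is smaller); Rb⁺ < Br⁻ (both 36 e⁻, Z=37>35); Br⁻ < I⁻ (same group, period 4 vs 5).
Placing each against V⁵⁺: smaller — none; larger — Ti⁴⁺, Zr⁴⁺, Y³⁺, Sr²⁺, Rb⁺, Br⁻, I⁻. So 0 are smaller.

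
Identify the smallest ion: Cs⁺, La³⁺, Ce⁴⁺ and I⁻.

Ce⁴⁺

All of these have 54 electrons (isoelectronic). With the same electron cloud, the ion with the most protons pulls it in tightest. Nuclear charges: Ce⁴⁺ (Z=58), La³⁺ (Z=57), Cs⁺ (Z=55), I⁻ (Z=53). Highest Z is smallest.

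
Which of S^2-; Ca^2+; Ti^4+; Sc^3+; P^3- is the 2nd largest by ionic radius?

S^2-

Each ion has 18 electrons. The ranking follows nuclear charge in reverse — greater Z gives a smaller radius. Ti^4+ (Z=22), Sc^3+ (Z=21), Ca^2+ (Z=20), S^2- (Z=16), P^3- (Z=15).
Ordering: Ti^4+ < Sc^3+ < Ca^2+ < S^2- < P^3-. The 2nd largest is S^2-.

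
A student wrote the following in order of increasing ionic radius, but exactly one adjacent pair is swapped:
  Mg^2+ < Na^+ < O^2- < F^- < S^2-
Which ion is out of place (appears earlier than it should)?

Check each adjacent pair. O^2- and F^- are reversed: F^- and O^2- share 10 electrons; the higher nuclear charge on F (Z=9) contracts it more, so F^- < O^2-. No other neighbouring pair contradicts the periodic trends, so O^2- is the ion listed too early.

O^2-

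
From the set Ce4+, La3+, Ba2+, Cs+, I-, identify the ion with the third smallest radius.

These species are isoelectronic with 54 electrons. The only difference is the number of protons: Ce4+ (Z=58), La3+ (Z=57), Ba2+ (Z=56), Cs+ (Z=55), I- (Z=53). The strongest nuclear pull (Ce4+) gives the smallest ion.
So the order is Ce4+ < La3+ < Ba2+ < Cs+ < I-; the 3rd-smallest ion is Ba2+.

Ba2+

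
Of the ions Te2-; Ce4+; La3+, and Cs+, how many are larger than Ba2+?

2

Isoelectronic series (54 e⁻ each). Size is set by nuclear charge: more protons means a smaller ion. Ce4+ (Z=58), La3+ (Z=57), Ba2+ (Z=56), Cs+ (Z=55), Te2- (Z=52).
Overall: Ce4+ < La3+ < Ba2+ < Cs+ < Te2-. Ba2+ has 2 below it and 2 above. That's 2.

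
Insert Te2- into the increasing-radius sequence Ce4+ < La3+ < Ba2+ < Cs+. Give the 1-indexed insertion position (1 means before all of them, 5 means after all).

5

Each ion has 54 electrons. The ranking follows nuclear charge in reverse — greater Z gives a smaller radius. Ce4+ (Z=58), La3+ (Z=57), Ba2+ (Z=56), Cs+ (Z=55), Te2- (Z=52).
The complete sequence is Ce4+ < La3+ < Ba2+ < Cs+ < Te2-. Te2- sits at position 5.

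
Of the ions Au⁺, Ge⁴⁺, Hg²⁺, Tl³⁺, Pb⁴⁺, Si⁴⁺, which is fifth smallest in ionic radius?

Hg²⁺

Tabulating Z and e⁻: Si⁴⁺: 10 e⁻, Z=14, Ge⁴⁺: 28 e⁻, Z=32, Pb⁴⁺: 78 e⁻, Z=82, Tl³⁺: 78 e⁻, Z=81, Hg²⁺: 78 e⁻, Z=80, Au⁺: 78 e⁻, Z=79. Si⁴⁺ < Ge⁴⁺ (same group, 1 shell fewer); Ge⁴⁺ < Pb⁴⁺ (same group, period 4 vs 6); Pb⁴⁺ < Tl³⁺ (both 78 e⁻, Z=82>81); Tl³⁺ < Hg²⁺ (isoelectronic, higher Z=81 is smaller); Hg²⁺ < Au⁺ (both 78 e⁻, Z=80>79).
So the order is Si⁴⁺ < Ge⁴⁺ < Pb⁴⁺ < Tl³⁺ < Hg²⁺ < Au⁺; the 5th-smallest ion is Hg²⁺.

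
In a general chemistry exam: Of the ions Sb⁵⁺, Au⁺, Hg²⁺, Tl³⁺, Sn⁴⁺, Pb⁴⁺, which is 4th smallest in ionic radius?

First list Z and electron count for each: Sb⁵⁺: 46 e⁻, Z=51, Sn⁴⁺: 46 e⁻, Z=50, Pb⁴⁺: 78 e⁻, Z=82, Tl³⁺: 78 e⁻, Z=81, Hg²⁺: 78 e⁻, Z=80, Au⁺: 78 e⁻, Z=79. Sb⁵⁺ < Sn⁴⁺ (both 46 e⁻, Z=51>50); Sn⁴⁺ < Pb⁴⁺ (same group, period 5 vs 6); Pb⁴⁺ < Tl³⁺ (isoelectronic, higher Z=82 is smaller); Tl³⁺ < Hg²⁺ (isoelectronic, higher Z=81 is smaller); Hg²⁺ < Au⁺ (isoelectronic, higher Z=80 is smaller).
That gives Sb⁵⁺ < Sn⁴⁺ < Pb⁴⁺ < Tl³⁺ < Hg²⁺ < Au⁺. From the smallest end, number 4 is Tl³⁺.

Tl³⁺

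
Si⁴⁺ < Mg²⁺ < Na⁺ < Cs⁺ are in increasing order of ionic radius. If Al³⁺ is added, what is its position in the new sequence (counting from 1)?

First list Z and electron count for each: Si⁴⁺: 10 e⁻, Z=14, Al³⁺: 10 e⁻, Z=13, Mg²⁺: 10 e⁻, Z=12, Na⁺: 10 e⁻, Z=11, Cs⁺: 54 e⁻, Z=55. Si⁴⁺ < Al³⁺ (both 10 e⁻, Z=14>13); Al³⁺ < Mg²⁺ (both 10 e⁻, Z=13>12); Mg²⁺ < Na⁺ (both 10 e⁻, Z=12>11); Na⁺ < Cs⁺ (same group, 3 shells fewer).
With Al³⁺ included the full order is Si⁴⁺ < Al³⁺ < Mg²⁺ < Na⁺ < Cs⁺, so it takes position 2.

2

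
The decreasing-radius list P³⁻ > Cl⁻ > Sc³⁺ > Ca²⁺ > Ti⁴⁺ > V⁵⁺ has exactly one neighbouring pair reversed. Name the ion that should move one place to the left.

The pair Sc³⁺, Ca²⁺ is the wrong way round — Sc³⁺ and Ca²⁺ share 18 electrons; the higher nuclear charge on Sc (Z=21) contracts it more, so Sc³⁺ < Ca²⁺. All other adjacent pairs agree with periodic trends, so Ca²⁺ is the misplaced ion.

Ca²⁺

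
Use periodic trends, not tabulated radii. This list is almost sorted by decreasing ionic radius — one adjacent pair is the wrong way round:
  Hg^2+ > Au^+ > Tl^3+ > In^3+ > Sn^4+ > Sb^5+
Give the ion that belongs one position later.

The pair Hg^2+, Au^+ is the wrong way round — they are isoelectronic (78 e⁻) and Hg has more protons than Au (80 vs 79), making Hg^2+ smaller. All other adjacent pairs agree with periodic trends, so Hg^2+ is the misplaced ion.

Hg^2+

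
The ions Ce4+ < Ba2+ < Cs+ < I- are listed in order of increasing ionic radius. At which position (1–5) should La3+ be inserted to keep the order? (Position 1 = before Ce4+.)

All of these have 54 electrons (isoelectronic). With the same electron cloud, the ion with the most protons pulls it in tightest. Nuclear charges: Ce4+ (Z=58), La3+ (Z=57), Ba2+ (Z=56), Cs+ (Z=55), I- (Z=53). Highest Z is smallest.
The complete sequence is Ce4+ < La3+ < Ba2+ < Cs+ < I-. La3+ sits at position 2.

2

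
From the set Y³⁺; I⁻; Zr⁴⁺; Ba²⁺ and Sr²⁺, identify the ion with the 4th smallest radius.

Work out protons and electrons: Zr⁴⁺ has 36 e⁻ (Z=40), Y³⁺ has 36 e⁻ (Z=39), Sr²⁺ has 36 e⁻ (Z=38), Ba²⁺ has 54 e⁻ (Z=56), I⁻ has 54 e⁻ (Z=53). Zr⁴⁺ < Y³⁺ (both 36 e⁻, Z=40>39); Y³⁺ < Sr²⁺ (both 36 e⁻, Z=39>38); Sr²⁺ < Ba²⁺ (same group, 1 shell fewer); Ba²⁺ < I⁻ (both 54 e⁻, Z=56>53).
So the order is Zr⁴⁺ < Y³⁺ < Sr²⁺ < Ba²⁺ < I⁻; the 4th-smallest ion is Ba²⁺.

Ba²⁺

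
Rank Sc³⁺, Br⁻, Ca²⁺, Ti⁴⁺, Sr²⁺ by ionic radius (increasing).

Tabulating Z and e⁻: Ti⁴⁺ has 18 e⁻ (Z=22), Sc³⁺ has 18 e⁻ (Z=21), Ca²⁺ has 18 e⁻ (Z=20), Sr²⁺ has 36 e⁻ (Z=38), Br⁻ has 36 e⁻ (Z=35). Ti⁴⁺ < Sc³⁺ (isoelectronic, higher Z=22 is smaller); Sc³⁺ < Ca²⁺ (isoelectronic, higher Z=21 is smaller); Ca²⁺ < Sr²⁺ (same group, period 4 vs 5); Sr²⁺ < Br⁻ (isoelectronic, higher Z=38 is smaller).

Ti⁴⁺ < Sc³⁺ < Ca²⁺ < Sr²⁺ < Br⁻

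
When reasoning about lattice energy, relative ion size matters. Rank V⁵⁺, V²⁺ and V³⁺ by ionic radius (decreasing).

These are all V ions. Removing more electrons (higher positive charge) pulls the remaining electrons in closer, so V⁵⁺ is smallest and V²⁺ is largest.

V²⁺ > V³⁺ > V⁵⁺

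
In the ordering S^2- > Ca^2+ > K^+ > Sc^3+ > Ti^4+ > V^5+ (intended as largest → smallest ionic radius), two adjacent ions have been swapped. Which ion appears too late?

K^+

Compare adjacent ions: they are isoelectronic (18 e⁻) and Ca has more protons than K (20 vs 19), making Ca^2+ smaller — yet in this decreasing list Ca^2+ sits before K^+. Nothing else is reversed, so K^+ should move one place to the left.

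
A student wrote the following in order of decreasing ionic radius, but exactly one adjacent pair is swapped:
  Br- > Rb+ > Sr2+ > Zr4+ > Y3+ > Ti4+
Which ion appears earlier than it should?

Zr4+

Scanning neighbour by neighbour, only Zr4+/Y3+ violates a trend: they are isoelectronic (36 e⁻) and Zr has more protons than Y (40 vs 39), making Zr4+ smaller. That makes Zr4+ the one sitting a position early relative to where it belongs.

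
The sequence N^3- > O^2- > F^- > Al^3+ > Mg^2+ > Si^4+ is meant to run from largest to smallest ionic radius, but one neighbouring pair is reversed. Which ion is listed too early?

Al^3+

Check each adjacent pair. Al^3+ and Mg^2+ are reversed: both have 10 electrons but Z(Al)=13 > Z(Mg)=12, so Al^3+ should be the smaller of the two. No other neighbouring pair contradicts the periodic trends, so Al^3+ is the ion listed too early.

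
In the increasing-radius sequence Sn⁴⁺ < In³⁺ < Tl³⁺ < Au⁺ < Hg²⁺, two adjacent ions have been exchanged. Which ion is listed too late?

Hg²⁺

Check each adjacent pair. Au⁺ and Hg²⁺ are reversed: they are isoelectronic (78 e⁻) and Hg has more protons than Au (80 vs 79), making Hg²⁺ smaller. No other neighbouring pair contradicts the periodic trends, so Hg²⁺ is the ion listed too late.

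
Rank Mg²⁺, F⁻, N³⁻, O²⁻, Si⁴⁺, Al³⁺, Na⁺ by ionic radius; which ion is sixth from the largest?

These species are isoelectronic with 10 electrons. The only difference is the number of protons: Si⁴⁺ (Z=14), Al³⁺ (Z=13), Mg²⁺ (Z=12), Na⁺ (Z=11), F⁻ (Z=9), O²⁻ (Z=8), N³⁻ (Z=7). The strongest nuclear pull (Si⁴⁺) gives the smallest ion.
Full ascending order: Si⁴⁺ < Al³⁺ < Mg²⁺ < Na⁺ < F⁻ < O²⁻ < N³⁻. Counting from the largest, position 6 is Al³⁺.

Al³⁺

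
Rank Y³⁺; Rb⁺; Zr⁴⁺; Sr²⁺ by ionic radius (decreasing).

Rb⁺ > Sr²⁺ > Y³⁺ > Zr⁴⁺

Each ion has 36 electrons. The ranking follows nuclear charge in reverse — greater Z gives a smaller radius. Zr⁴⁺ (Z=40), Y³⁺ (Z=39), Sr²⁺ (Z=38), Rb⁺ (Z=37).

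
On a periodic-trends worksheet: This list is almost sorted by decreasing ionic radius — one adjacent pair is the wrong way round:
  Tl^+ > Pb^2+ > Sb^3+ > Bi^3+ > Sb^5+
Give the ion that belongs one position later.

Sb^3+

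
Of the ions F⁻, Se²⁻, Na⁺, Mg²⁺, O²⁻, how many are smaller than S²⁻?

4

Mg²⁺: 10 e⁻, Z=12, Na⁺: 10 e⁻, Z=11, F⁻: 10 e⁻, Z=9, O²⁻: 10 e⁻, Z=8, S²⁻: 18 e⁻, Z=16, Se²⁻: 36 e⁻, Z=34. Mg²⁺ < Na⁺ (isoelectronic, higher Z=12 is smaller); Na⁺ < F⁻ (isoelectronic, higher Z=11 is smaller); F⁻ < O²⁻ (isoelectronic, higher Z=9 is smaller); O²⁻ < S²⁻ (same group, 1 shell fewer); S²⁻ < Se²⁻ (same group, 1 shell fewer).
Placing each against S²⁻: smaller — Mg²⁺, Na⁺, F⁻, O²⁻; larger — Se²⁻. So 4 are smaller.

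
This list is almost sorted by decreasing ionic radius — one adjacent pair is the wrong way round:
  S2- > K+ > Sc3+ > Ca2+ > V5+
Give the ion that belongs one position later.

Sc3+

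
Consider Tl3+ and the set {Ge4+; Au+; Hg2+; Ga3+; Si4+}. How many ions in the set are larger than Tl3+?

2

Work out protons and electrons: Si4+: 10 e⁻, Z=14, Ge4+: 28 e⁻, Z=32, Ga3+: 28 e⁻, Z=31, Tl3+: 78 e⁻, Z=81, Hg2+: 78 e⁻, Z=80, Au+: 78 e⁻, Z=79. Si4+ < Ge4+ (same group, 1 shell fewer); Ge4+ < Ga3+ (isoelectronic, higher Z=32 is smaller); Ga3+ < Tl3+ (same group, period 4 vs 6); Tl3+ < Hg2+ (isoelectronic, higher Z=81 is smaller); Hg2+ < Au+ (both 78 e⁻, Z=80>79).
Ordering all of them (including Tl3+) by radius gives Si4+ < Ge4+ < Ga3+ < Tl3+ < Hg2+ < Au+. So 2 are larger.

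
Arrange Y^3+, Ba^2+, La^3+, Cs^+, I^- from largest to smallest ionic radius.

I^- > Cs^+ > Ba^2+ > La^3+ > Y^3+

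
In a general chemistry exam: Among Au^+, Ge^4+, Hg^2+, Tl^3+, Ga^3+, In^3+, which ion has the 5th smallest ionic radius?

Electron counts and nuclear charges: Ge^4+ has 28 e⁻ (Z=32), Ga^3+ has 28 e⁻ (Z=31), In^3+ has 46 e⁻ (Z=49), Tl^3+ has 78 e⁻ (Z=81), Hg^2+ has 78 e⁻ (Z=80), Au^+ has 78 e⁻ (Z=79). Ge^4+ < Ga^3+ (isoelectronic, higher Z=32 is smaller); Ga^3+ < In^3+ (same group, 1 shell fewer); In^3+ < Tl^3+ (same group, 1 shell fewer); Tl^3+ < Hg^2+ (isoelectronic, higher Z=81 is smaller); Hg^2+ < Au^+ (both 78 e⁻, Z=80>79).
That gives Ge^4+ < Ga^3+ < In^3+ < Tl^3+ < Hg^2+ < Au^+. From the smallest end, number 5 is Hg^2+.

Hg^2+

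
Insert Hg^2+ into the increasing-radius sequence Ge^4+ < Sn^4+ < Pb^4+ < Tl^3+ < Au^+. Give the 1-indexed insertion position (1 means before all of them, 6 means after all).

5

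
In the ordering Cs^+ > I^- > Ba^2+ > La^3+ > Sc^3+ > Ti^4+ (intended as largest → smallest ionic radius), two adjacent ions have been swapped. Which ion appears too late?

I^-

Scanning neighbour by neighbour, only Cs^+/I^- violates a trend: both have 54 electrons but Z(Cs)=55 > Z(I)=53, so Cs^+ should be the smaller of the two. That makes I^- the one sitting a position late relative to where it belongs.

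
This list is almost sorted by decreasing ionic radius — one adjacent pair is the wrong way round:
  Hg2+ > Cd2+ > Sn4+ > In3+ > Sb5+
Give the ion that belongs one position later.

Check each adjacent pair. Sn4+ and In3+ are reversed: Sn4+ and In3+ share 46 electrons; the higher nuclear charge on Sn (Z=50) contracts it more, so Sn4+ < In3+. No other neighbouring pair contradicts the periodic trends, so Sn4+ is the ion listed too early.

Sn4+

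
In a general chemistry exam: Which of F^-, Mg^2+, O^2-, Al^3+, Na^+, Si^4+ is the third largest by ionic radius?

Na^+

All of these have 10 electrons (isoelectronic). With the same electron cloud, the ion with the most protons pulls it in tightest. Nuclear charges: Si^4+ (Z=14), Al^3+ (Z=13), Mg^2+ (Z=12), Na^+ (Z=11), F^- (Z=9), O^2- (Z=8). Highest Z is smallest.
Ordering: Si^4+ < Al^3+ < Mg^2+ < Na^+ < F^- < O^2-. The third largest is Na^+.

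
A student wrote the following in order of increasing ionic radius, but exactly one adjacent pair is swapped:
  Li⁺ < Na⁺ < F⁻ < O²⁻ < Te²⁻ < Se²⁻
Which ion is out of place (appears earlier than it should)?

Te²⁻

Scanning neighbour by neighbour, only Te²⁻/Se²⁻ violates a trend: both in group 16 with the same charge; Se²⁻ (period 4) has the smaller radius. That makes Te²⁻ the one sitting a position early relative to where it belongs.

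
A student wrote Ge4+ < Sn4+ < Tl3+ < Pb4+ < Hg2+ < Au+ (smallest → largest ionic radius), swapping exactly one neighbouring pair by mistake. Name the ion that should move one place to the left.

Scanning neighbour by neighbour, only Tl3+/Pb4+ violates a trend: both have 78 electrons but Z(Pb)=82 > Z(Tl)=81, so Pb4+ should be the smaller of the two. That makes Pb4+ the one sitting a position late relative to where it belongs.

Pb4+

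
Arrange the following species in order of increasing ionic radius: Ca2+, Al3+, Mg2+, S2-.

Electron counts and nuclear charges: Al3+ has 10 e⁻ (Z=13), Mg2+ has 10 e⁻ (Z=12), Ca2+ has 18 e⁻ (Z=20), S2- has 18 e⁻ (Z=16). Al3+ < Mg2+ (both 10 e⁻, Z=13>12); Mg2+ < Ca2+ (same group, 1 shell fewer); Ca2+ < S2- (both 18 e⁻, Z=20>16).

Al3+ < Mg2+ < Ca2+ < S2-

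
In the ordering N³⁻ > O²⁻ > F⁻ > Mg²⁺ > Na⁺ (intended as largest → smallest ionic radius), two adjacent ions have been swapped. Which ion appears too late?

Na⁺

Check each adjacent pair. Mg²⁺ and Na⁺ are reversed: both have 10 electrons but Z(Mg)=12 > Z(Na)=11, so Mg²⁺ should be the smaller of the two. No other neighbouring pair contradicts the periodic trends, so Na⁺ is the ion listed too late.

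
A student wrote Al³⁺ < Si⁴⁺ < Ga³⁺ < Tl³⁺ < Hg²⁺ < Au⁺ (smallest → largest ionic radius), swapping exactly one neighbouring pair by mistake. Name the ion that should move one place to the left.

Si⁴⁺

The pair Al³⁺, Si⁴⁺ is the wrong way round — they are isoelectronic (10 e⁻) and Si has more protons than Al (14 vs 13), making Si⁴⁺ smaller. All other adjacent pairs agree with periodic trends, so Si⁴⁺ is the misplaced ion.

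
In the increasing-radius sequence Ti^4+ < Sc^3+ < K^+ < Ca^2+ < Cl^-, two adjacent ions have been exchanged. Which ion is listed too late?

Ca^2+

Compare adjacent ions: both have 18 electrons but Z(Ca)=20 > Z(K)=19, so Ca^2+ should be the smaller of the two — yet in this increasing list K^+ sits before Ca^2+. Nothing else is reversed, so Ca^2+ should move one place to the left.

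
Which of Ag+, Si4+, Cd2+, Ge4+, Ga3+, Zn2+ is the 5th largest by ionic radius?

Si4+: 10 e⁻, Z=14, Ge4+: 28 e⁻, Z=32, Ga3+: 28 e⁻, Z=31, Zn2+: 28 e⁻, Z=30, Cd2+: 46 e⁻, Z=48, Ag+: 46 e⁻, Z=47. Si4+ < Ge4+ (same group, 1 shell fewer); Ge4+ < Ga3+ (both 28 e⁻, Z=32>31); Ga3+ < Zn2+ (isoelectronic, higher Z=31 is smaller); Zn2+ < Cd2+ (same group, period 4 vs 5); Cd2+ < Ag+ (both 46 e⁻, Z=48>47).
So the order is Si4+ < Ge4+ < Ga3+ < Zn2+ < Cd2+ < Ag+; the 5th-largest ion is Ge4+.

Ge4+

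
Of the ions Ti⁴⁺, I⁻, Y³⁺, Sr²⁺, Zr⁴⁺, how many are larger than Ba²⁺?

First list Z and electron count for each: Ti⁴⁺ has 18 e⁻ (Z=22), Zr⁴⁺ has 36 e⁻ (Z=40), Y³⁺ has 36 e⁻ (Z=39), Sr²⁺ has 36 e⁻ (Z=38), Ba²⁺ has 54 e⁻ (Z=56), I⁻ has 54 e⁻ (Z=53). Ti⁴⁺ < Zr⁴⁺ (same group, 1 shell fewer); Zr⁴⁺ < Y³⁺ (isoelectronic, higher Z=40 is smaller); Y³⁺ < Sr²⁺ (both 36 e⁻, Z=39>38); Sr²⁺ < Ba²⁺ (same group, period 5 vs 6); Ba²⁺ < I⁻ (both 54 e⁻, Z=56>53).
Relative to Ba²⁺, the ions that are larger are I⁻. So 1 is larger.

1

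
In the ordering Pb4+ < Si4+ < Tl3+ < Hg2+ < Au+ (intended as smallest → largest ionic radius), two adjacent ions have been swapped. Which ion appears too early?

Pb4+

Compare adjacent ions: same group and charge — period 3 sits above period 6, so Si4+ is smaller — yet in this increasing list Pb4+ sits before Si4+. Nothing else is reversed, so Pb4+ should move one place to the right.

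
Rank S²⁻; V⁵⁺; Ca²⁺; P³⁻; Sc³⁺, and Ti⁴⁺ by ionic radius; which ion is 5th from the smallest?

S²⁻

Each ion has 18 electrons. The ranking follows nuclear charge in reverse — greater Z gives a smaller radius. V⁵⁺ (Z=23), Ti⁴⁺ (Z=22), Sc³⁺ (Z=21), Ca²⁺ (Z=20), S²⁻ (Z=16), P³⁻ (Z=15).
Full ascending order: V⁵⁺ < Ti⁴⁺ < Sc³⁺ < Ca²⁺ < S²⁻ < P³⁻. Counting from the smallest, position 5 is S²⁻.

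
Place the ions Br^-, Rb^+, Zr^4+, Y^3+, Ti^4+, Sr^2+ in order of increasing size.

Ti^4+ < Zr^4+ < Y^3+ < Sr^2+ < Rb^+ < Br^-

First list Z and electron count for each: Ti^4+ has 18 e⁻ (Z=22), Zr^4+ has 36 e⁻ (Z=40), Y^3+ has 36 e⁻ (Z=39), Sr^2+ has 36 e⁻ (Z=38), Rb^+ has 36 e⁻ (Z=37), Br^- has 36 e⁻ (Z=35). Ti^4+ < Zr^4+ (same group, period 4 vs 5); Zr^4+ < Y^3+ (both 36 e⁻, Z=40>39); Y^3+ < Sr^2+ (both 36 e⁻, Z=39>38); Sr^2+ < Rb^+ (both 36 e⁻, Z=38>37); Rb^+ < Br^- (both 36 e⁻, Z=37>35).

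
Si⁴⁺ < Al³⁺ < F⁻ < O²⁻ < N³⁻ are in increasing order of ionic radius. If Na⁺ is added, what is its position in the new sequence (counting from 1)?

3

These species are isoelectronic with 10 electrons. The only difference is the number of protons: Si⁴⁺ (Z=14), Al³⁺ (Z=13), Na⁺ (Z=11), F⁻ (Z=9), O²⁻ (Z=8), N³⁻ (Z=7). The strongest nuclear pull (Si⁴⁺) gives the smallest ion.
With Na⁺ included the full order is Si⁴⁺ < Al³⁺ < Na⁺ < F⁻ < O²⁻ < N³⁻, so it takes position 3.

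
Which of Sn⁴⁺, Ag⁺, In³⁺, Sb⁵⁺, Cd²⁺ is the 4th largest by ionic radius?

Each ion has 46 electrons. The ranking follows nuclear charge in reverse — greater Z gives a smaller radius. Sb⁵⁺ (Z=51), Sn⁴⁺ (Z=50), In³⁺ (Z=49), Cd²⁺ (Z=48), Ag⁺ (Z=47).
Ordering: Sb⁵⁺ < Sn⁴⁺ < In³⁺ < Cd²⁺ < Ag⁺. The 4th largest is Sn⁴⁺.

Sn⁴⁺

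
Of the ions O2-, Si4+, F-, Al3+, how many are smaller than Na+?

These species are isoelectronic with 10 electrons. The only difference is the number of protons: Si4+ (Z=14), Al3+ (Z=13), Na+ (Z=11), F- (Z=9), O2- (Z=8). The strongest nuclear pull (Si4+) gives the smallest ion.
Relative to Na+, the ions that are smaller are Si4+, Al3+. That's 2.

2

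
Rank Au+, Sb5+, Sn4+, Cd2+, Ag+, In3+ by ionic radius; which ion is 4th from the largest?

In3+

Sb5+ has 46 e⁻ (Z=51), Sn4+ has 46 e⁻ (Z=50), In3+ has 46 e⁻ (Z=49), Cd2+ has 46 e⁻ (Z=48), Ag+ has 46 e⁻ (Z=47), Au+ has 78 e⁻ (Z=79). Sb5+ < Sn4+ (both 46 e⁻, Z=51>50); Sn4+ < In3+ (both 46 e⁻, Z=50>49); In3+ < Cd2+ (isoelectronic, higher Z=49 is smaller); Cd2+ < Ag+ (both 46 e⁻, Z=48>47); Ag+ < Au+ (same group, period 5 vs 6).
So the order is Sb5+ < Sn4+ < In3+ < Cd2+ < Ag+ < Au+; the 4th-largest ion is In3+.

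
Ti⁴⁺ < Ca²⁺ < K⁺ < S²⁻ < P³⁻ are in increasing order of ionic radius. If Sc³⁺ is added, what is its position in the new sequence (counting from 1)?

2

All of these have 18 electrons (isoelectronic). With the same electron cloud, the ion with the most protons pulls it in tightest. Nuclear charges: Ti⁴⁺ (Z=22), Sc³⁺ (Z=21), Ca²⁺ (Z=20), K⁺ (Z=19), S²⁻ (Z=16), P³⁻ (Z=15). Highest Z is smallest.
The complete sequence is Ti⁴⁺ < Sc³⁺ < Ca²⁺ < K⁺ < S²⁻ < P³⁻. Sc³⁺ sits at position 2.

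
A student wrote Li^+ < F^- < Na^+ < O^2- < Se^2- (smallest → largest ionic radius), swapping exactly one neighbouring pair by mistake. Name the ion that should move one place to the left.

Na^+

Scanning neighbour by neighbour, only F^-/Na^+ violates a trend: they are isoelectronic (10 e⁻) and Na has more protons than F (11 vs 9), making Na^+ smaller. That makes Na^+ the one sitting a position late relative to where it belongs.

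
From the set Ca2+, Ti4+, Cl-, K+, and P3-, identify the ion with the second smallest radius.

These species are isoelectronic with 18 electrons. The only difference is the number of protons: Ti4+ (Z=22), Ca2+ (Z=20), K+ (Z=19), Cl- (Z=17), P3- (Z=15). The strongest nuclear pull (Ti4+) gives the smallest ion.
That gives Ti4+ < Ca2+ < K+ < Cl- < P3-. From the smallest end, number 2 is Ca2+.

Ca2+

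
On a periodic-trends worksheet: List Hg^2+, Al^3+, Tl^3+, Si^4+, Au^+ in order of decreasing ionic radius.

Au^+ > Hg^2+ > Tl^3+ > Al^3+ > Si^4+

Si^4+ (Z=14, 10 e⁻), Al^3+ (Z=13, 10 e⁻), Tl^3+ (Z=81, 78 e⁻), Hg^2+ (Z=80, 78 e⁻), Au^+ (Z=79, 78 e⁻). Si^4+ < Al^3+ (isoelectronic, higher Z=14 is smaller); Al^3+ < Tl^3+ (same group, 3 shells fewer); Tl^3+ < Hg^2+ (isoelectronic, higher Z=81 is smaller); Hg^2+ < Au^+ (isoelectronic, higher Z=80 is smaller).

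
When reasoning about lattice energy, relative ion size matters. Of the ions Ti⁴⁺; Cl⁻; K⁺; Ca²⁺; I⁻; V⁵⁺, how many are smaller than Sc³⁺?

Tabulating Z and e⁻: V⁵⁺ (Z=23, 18 e⁻), Ti⁴⁺ (Z=22, 18 e⁻), Sc³⁺ (Z=21, 18 e⁻), Ca²⁺ (Z=20, 18 e⁻), K⁺ (Z=19, 18 e⁻), Cl⁻ (Z=17, 18 e⁻), I⁻ (Z=53, 54 e⁻). V⁵⁺ < Ti⁴⁺ (isoelectronic, higher Z=23 is smaller); Ti⁴⁺ < Sc³⁺ (isoelectronic, higher Z=22 is smaller); Sc³⁺ < Ca²⁺ (both 18 e⁻, Z=21>20); Ca²⁺ < K⁺ (both 18 e⁻, Z=20>19); K⁺ < Cl⁻ (both 18 e⁻, Z=19>17); Cl⁻ < I⁻ (same group, period 3 vs 5).
Ordering all of them (including Sc³⁺) by radius gives V⁵⁺ < Ti⁴⁺ < Sc³⁺ < Ca²⁺ < K⁺ < Cl⁻ < I⁻. So 2 are smaller.

2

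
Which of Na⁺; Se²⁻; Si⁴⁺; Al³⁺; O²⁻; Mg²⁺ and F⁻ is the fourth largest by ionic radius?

Na⁺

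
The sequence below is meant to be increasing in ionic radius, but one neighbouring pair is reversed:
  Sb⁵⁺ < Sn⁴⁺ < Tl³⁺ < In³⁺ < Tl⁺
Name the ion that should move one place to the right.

Tl³⁺

The pair Tl³⁺, In³⁺ is the wrong way round — In³⁺ and Tl³⁺ are in one column with the same charge; the lighter period-5 ion has one fewer shell and is smaller. All other adjacent pairs agree with periodic trends, so Tl³⁺ is the misplaced ion.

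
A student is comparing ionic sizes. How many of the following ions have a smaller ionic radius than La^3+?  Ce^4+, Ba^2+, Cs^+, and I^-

Isoelectronic series (54 e⁻ each). Size is set by nuclear charge: more protons means a smaller ion. Ce^4+ (Z=58), La^3+ (Z=57), Ba^2+ (Z=56), Cs^+ (Z=55), I^- (Z=53).
Ordering all of them (including La^3+) by radius gives Ce^4+ < La^3+ < Ba^2+ < Cs^+ < I^-. So 1 is smaller.

1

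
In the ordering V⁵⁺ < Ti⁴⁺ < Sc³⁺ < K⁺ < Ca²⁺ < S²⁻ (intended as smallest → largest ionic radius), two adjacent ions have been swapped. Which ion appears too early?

Compare adjacent ions: they are isoelectronic (18 e⁻) and Ca has more protons than K (20 vs 19), making Ca²⁺ smaller — yet in this increasing list K⁺ sits before Ca²⁺. Nothing else is reversed, so K⁺ should move one place to the right.

K⁺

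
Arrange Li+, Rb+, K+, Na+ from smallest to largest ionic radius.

Li+ < Na+ < K+ < Rb+

Same group, same charge. Going down the group adds an extra shell of electrons, so the ion gets larger: Li+ is highest in the group and smallest.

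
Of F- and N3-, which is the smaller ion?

F-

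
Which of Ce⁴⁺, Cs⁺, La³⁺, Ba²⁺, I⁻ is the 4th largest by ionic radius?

La³⁺

Each ion has 54 electrons. The ranking follows nuclear charge in reverse — greater Z gives a smaller radius. Ce⁴⁺ (Z=58), La³⁺ (Z=57), Ba²⁺ (Z=56), Cs⁺ (Z=55), I⁻ (Z=53).
That gives Ce⁴⁺ < La³⁺ < Ba²⁺ < Cs⁺ < I⁻. From the largest end, number 4 is La³⁺.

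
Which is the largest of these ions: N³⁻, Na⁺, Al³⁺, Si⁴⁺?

Isoelectronic series (10 e⁻ each). Size is set by nuclear charge: more protons means a smaller ion. Si⁴⁺ (Z=14), Al³⁺ (Z=13), Na⁺ (Z=11), N³⁻ (Z=7).

N³⁻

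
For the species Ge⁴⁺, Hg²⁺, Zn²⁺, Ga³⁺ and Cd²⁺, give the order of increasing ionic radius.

Ge⁴⁺ has 28 e⁻ (Z=32), Ga³⁺ has 28 e⁻ (Z=31), Zn²⁺ has 28 e⁻ (Z=30), Cd²⁺ has 46 e⁻ (Z=48), Hg²⁺ has 78 e⁻ (Z=80). Ge⁴⁺ < Ga³⁺ (both 28 e⁻, Z=32>31); Ga³⁺ < Zn²⁺ (both 28 e⁻, Z=31>30); Zn²⁺ < Cd²⁺ (same group, 1 shell fewer); Cd²⁺ < Hg²⁺ (same group, period 5 vs 6).

Ge⁴⁺ < Ga³⁺ < Zn²⁺ < Cd²⁺ < Hg²⁺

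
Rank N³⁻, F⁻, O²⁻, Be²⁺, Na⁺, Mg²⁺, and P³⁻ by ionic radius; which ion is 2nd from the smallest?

Tabulating Z and e⁻: Be²⁺ has 2 e⁻ (Z=4), Mg²⁺ has 10 e⁻ (Z=12), Na⁺ has 10 e⁻ (Z=11), F⁻ has 10 e⁻ (Z=9), O²⁻ has 10 e⁻ (Z=8), N³⁻ has 10 e⁻ (Z=7), P³⁻ has 18 e⁻ (Z=15). Be²⁺ < Mg²⁺ (same group, period 2 vs 3); Mg²⁺ < Na⁺ (both 10 e⁻, Z=12>11); Na⁺ < F⁻ (isoelectronic, higher Z=11 is smaller); F⁻ < O²⁻ (both 10 e⁻, Z=9>8); O²⁻ < N³⁻ (isoelectronic, higher Z=8 is smaller); N³⁻ < P³⁻ (same group, 1 shell fewer).
So the order is Be²⁺ < Mg²⁺ < Na⁺ < F⁻ < O²⁻ < N³⁻ < P³⁻; the 2nd-smallest ion is Mg²⁺.

Mg²⁺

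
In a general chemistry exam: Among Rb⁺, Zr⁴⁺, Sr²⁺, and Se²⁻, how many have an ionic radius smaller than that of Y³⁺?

1

Isoelectronic series (36 e⁻ each). Size is set by nuclear charge: more protons means a smaller ion. Zr⁴⁺ (Z=40), Y³⁺ (Z=39), Sr²⁺ (Z=38), Rb⁺ (Z=37), Se²⁻ (Z=34).
Ordering all of them (including Y³⁺) by radius gives Zr⁴⁺ < Y³⁺ < Sr²⁺ < Rb⁺ < Se²⁻. That's 1.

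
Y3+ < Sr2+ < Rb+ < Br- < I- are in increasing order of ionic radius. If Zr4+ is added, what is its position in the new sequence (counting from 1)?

1

Work out protons and electrons: Zr4+ (Z=40, 36 e⁻), Y3+ (Z=39, 36 e⁻), Sr2+ (Z=38, 36 e⁻), Rb+ (Z=37, 36 e⁻), Br- (Z=35, 36 e⁻), I- (Z=53, 54 e⁻). Zr4+ < Y3+ (isoelectronic, higher Z=40 is smaller); Y3+ < Sr2+ (isoelectronic, higher Z=39 is smaller); Sr2+ < Rb+ (isoelectronic, higher Z=38 is smaller); Rb+ < Br- (both 36 e⁻, Z=37>35); Br- < I- (same group, 1 shell fewer).
The complete sequence is Zr4+ < Y3+ < Sr2+ < Rb+ < Br- < I-. Zr4+ sits at position 1.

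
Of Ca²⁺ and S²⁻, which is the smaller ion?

Ca²⁺

Each ion has 18 electrons. The ranking follows nuclear charge in reverse — greater Z gives a smaller radius. Ca²⁺ (Z=20), S²⁻ (Z=16).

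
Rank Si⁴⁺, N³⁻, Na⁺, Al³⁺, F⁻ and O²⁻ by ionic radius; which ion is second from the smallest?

All of these have 10 electrons (isoelectronic). With the same electron cloud, the ion with the most protons pulls it in tightest. Nuclear charges: Si⁴⁺ (Z=14), Al³⁺ (Z=13), Na⁺ (Z=11), F⁻ (Z=9), O²⁻ (Z=8), N³⁻ (Z=7). Highest Z is smallest.
Full ascending order: Si⁴⁺ < Al³⁺ < Na⁺ < F⁻ < O²⁻ < N³⁻. Counting from the smallest, position 2 is Al³⁺.

Al³⁺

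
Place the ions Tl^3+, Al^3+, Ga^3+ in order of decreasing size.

All are in the same group with charge +3. Radius grows down the group as n (the outermost shell) increases.

Tl^3+ > Ga^3+ > Al^3+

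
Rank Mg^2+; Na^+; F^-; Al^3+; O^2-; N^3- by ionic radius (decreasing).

Each ion has 10 electrons. The ranking follows nuclear charge in reverse — greater Z gives a smaller radius. Al^3+ (Z=13), Mg^2+ (Z=12), Na^+ (Z=11), F^- (Z=9), O^2- (Z=8), N^3- (Z=7).

N^3- > O^2- > F^- > Na^+ > Mg^2+ > Al^3+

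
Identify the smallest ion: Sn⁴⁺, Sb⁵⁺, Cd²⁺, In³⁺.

Sb⁵⁺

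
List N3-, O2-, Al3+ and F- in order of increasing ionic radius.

These species are isoelectronic with 10 electrons. The only difference is the number of protons: Al3+ (Z=13), F- (Z=9), O2- (Z=8), N3- (Z=7). The strongest nuclear pull (Al3+) gives the smallest ion.

Al3+ < F- < O2- < N3-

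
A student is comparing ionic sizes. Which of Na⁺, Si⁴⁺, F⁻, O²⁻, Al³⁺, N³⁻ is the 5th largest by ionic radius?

These species are isoelectronic with 10 electrons. The only difference is the number of protons: Si⁴⁺ (Z=14), Al³⁺ (Z=13), Na⁺ (Z=11), F⁻ (Z=9), O²⁻ (Z=8), N³⁻ (Z=7). The strongest nuclear pull (Si⁴⁺) gives the smallest ion.
Ordering: Si⁴⁺ < Al³⁺ < Na⁺ < F⁻ < O²⁻ < N³⁻. The 5th largest is Al³⁺.

Al³⁺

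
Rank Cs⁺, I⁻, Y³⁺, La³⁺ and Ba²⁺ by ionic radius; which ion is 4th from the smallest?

Cs⁺

Electron counts and nuclear charges: Y³⁺ has 36 e⁻ (Z=39), La³⁺ has 54 e⁻ (Z=57), Ba²⁺ has 54 e⁻ (Z=56), Cs⁺ has 54 e⁻ (Z=55), I⁻ has 54 e⁻ (Z=53). Y³⁺ < La³⁺ (same group, period 5 vs 6); La³⁺ < Ba²⁺ (both 54 e⁻, Z=57>56); Ba²⁺ < Cs⁺ (isoelectronic, higher Z=56 is smaller); Cs⁺ < I⁻ (isoelectronic, higher Z=55 is smaller).
So the order is Y³⁺ < La³⁺ < Ba²⁺ < Cs⁺ < I⁻; the 4th-smallest ion is Cs⁺.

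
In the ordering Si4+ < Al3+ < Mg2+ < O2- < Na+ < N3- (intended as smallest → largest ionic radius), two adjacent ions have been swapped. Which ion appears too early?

O2-

Scanning neighbour by neighbour, only O2-/Na+ violates a trend: they are isoelectronic (10 e⁻) and Na has more protons than O (11 vs 8), making Na+ smaller. That makes O2- the one sitting a position early relative to where it belongs.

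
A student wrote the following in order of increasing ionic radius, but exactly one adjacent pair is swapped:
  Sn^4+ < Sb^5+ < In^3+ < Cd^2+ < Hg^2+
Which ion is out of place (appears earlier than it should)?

Scanning neighbour by neighbour, only Sn^4+/Sb^5+ violates a trend: Sb^5+ and Sn^4+ share 46 electrons; the higher nuclear charge on Sb (Z=51) contracts it more, so Sb^5+ < Sn^4+. That makes Sn^4+ the one sitting a position early relative to where it belongs.

Sn^4+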